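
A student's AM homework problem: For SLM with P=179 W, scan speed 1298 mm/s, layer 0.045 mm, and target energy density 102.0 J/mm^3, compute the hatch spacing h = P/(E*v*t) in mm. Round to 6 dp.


h = 179 / (102.0*1298*0.045) = 0.030045 mm


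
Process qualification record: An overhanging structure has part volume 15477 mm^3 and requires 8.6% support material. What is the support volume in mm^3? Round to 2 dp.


V_support = 15477 * 0.086 = 1331.02 mm^3


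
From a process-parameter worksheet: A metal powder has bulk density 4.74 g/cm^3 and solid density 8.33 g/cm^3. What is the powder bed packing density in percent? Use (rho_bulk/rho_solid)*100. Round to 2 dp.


Packing = (4.74/8.33)*100 = 56.9 %


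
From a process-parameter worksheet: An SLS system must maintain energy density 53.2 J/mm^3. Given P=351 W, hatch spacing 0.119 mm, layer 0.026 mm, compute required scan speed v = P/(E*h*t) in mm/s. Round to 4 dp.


v = 351 / (53.2*0.119*0.026) = 2132.4319 mm/s


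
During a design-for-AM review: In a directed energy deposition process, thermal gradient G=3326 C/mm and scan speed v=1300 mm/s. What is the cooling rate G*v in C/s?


CR = 3326 * 1300 = 4323800 C/s


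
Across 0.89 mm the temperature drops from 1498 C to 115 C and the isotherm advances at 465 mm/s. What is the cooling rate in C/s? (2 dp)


G = (1498-115)/0.89 = 1553.93258427 C/mm
CR = 1553.93258427 * 465 = 722578.65 C/s


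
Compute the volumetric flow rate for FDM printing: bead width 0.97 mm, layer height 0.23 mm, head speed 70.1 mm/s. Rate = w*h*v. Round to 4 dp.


Rate = 0.97 * 0.23 * 70.1 = 15.6393 mm^3/s


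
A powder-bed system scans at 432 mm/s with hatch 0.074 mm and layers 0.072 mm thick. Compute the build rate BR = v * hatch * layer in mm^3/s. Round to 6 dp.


Rate = 432 * 0.074 * 0.072 = 2.301696 mm^3/s


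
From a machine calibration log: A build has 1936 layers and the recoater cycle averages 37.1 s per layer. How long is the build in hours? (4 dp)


t = 1936 * 37.1 / 3600 = 19.9516 hrs


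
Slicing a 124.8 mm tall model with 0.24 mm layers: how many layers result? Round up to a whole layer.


Layers = ceil(124.8/0.24) = 520


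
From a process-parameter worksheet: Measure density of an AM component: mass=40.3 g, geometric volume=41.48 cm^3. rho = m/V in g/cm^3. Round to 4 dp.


rho = 40.3 / 41.48 = 0.9716 g/cm^3


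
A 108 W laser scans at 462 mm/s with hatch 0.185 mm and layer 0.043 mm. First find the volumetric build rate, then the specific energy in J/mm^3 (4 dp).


Build rate = 462 * 0.185 * 0.043 = 3.67521 mm^3/s
SE = 108 / 3.67521 = 29.3861 J/mm^3


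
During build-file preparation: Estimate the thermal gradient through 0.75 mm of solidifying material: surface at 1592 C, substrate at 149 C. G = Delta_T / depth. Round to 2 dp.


G = (1592-149)/0.75 = 1924.0 C/mm


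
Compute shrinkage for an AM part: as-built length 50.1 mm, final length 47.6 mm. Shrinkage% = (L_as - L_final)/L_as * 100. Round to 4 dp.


Shrinkage = ((50.1-47.6)/50.1)*100 = 4.99 %


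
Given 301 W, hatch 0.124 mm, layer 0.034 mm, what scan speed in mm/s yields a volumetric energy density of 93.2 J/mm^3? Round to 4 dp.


v = 301 / (93.2*0.124*0.034) = 766.0374 mm/s


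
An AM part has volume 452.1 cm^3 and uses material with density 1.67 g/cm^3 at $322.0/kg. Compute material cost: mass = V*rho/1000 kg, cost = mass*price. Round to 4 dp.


Mass = 452.1*1.67/1000 = 0.755007 kg
Cost = 0.755007 * 322.0 = 243.1123 $


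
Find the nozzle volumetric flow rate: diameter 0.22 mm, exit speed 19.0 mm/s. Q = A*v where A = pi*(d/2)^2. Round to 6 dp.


A = pi*(0.22/2)^2 = 0.03801327 mm^2
Q = 0.03801327 * 19.0 = 0.722252 mm^3/s


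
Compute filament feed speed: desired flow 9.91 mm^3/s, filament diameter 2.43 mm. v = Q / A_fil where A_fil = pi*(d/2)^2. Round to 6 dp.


A = pi*(2.43/2)^2 = 4.637698
v = 9.91 / 4.637698 = 2.136836 mm/s


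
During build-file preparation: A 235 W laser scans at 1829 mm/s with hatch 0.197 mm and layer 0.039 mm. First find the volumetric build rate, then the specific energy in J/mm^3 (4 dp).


Build rate = 1829 * 0.197 * 0.039 = 14.052207 mm^3/s
SE = 235 / 14.052207 = 16.7234 J/mm^3


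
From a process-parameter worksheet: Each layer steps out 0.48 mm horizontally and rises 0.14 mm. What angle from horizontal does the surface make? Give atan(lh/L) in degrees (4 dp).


angle = atan(0.14/0.48) = 16.2602 degrees


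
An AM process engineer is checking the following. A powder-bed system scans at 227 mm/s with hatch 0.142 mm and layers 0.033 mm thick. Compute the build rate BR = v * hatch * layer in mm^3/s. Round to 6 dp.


Rate = 227 * 0.142 * 0.033 = 1.063722 mm^3/s


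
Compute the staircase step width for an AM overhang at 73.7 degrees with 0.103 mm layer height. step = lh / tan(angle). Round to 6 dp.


step = 0.103 / tan(73.7) = 0.030119 mm


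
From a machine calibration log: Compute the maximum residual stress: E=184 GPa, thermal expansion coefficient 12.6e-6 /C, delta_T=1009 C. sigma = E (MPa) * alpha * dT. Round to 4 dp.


sigma = 184*1000 * 12.6e-6 * 1009 = 2339.2656 MPa


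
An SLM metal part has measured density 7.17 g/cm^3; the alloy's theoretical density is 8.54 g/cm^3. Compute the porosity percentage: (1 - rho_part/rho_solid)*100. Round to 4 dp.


Porosity = (1-7.17/8.54)*100 = 16.0422 %


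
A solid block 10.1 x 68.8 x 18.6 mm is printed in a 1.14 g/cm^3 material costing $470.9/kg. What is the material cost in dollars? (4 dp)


V = 10.1 * 68.8 * 18.6 = 12924.768 mm^3 = 12.924768 cm^3
Mass = 12.924768 * 1.14 / 1000 = 0.01473424 kg
Cost = 0.01473424 * 470.9 = 6.9384 $


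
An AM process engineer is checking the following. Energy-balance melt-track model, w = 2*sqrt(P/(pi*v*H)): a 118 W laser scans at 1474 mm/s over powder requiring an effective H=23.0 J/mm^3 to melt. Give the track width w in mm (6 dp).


w = 2*sqrt(118/(pi*1474*23.0)) = 0.066571 mm


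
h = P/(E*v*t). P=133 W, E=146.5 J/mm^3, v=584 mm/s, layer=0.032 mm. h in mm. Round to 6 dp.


h = 133 / (146.5*584*0.032) = 0.048579 mm


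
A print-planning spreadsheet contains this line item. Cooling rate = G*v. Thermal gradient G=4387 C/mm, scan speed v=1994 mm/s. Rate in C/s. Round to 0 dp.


CR = 4387 * 1994 = 8747678 C/s


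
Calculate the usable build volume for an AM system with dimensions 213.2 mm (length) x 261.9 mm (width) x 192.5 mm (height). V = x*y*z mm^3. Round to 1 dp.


V = 213.2 * 261.9 * 192.5 = 10748637.9 mm^3


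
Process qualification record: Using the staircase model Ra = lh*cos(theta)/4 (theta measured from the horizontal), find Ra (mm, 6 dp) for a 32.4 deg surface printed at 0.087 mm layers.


Ra = 0.087 * cos(32.4) / 4 = 0.018364 mm


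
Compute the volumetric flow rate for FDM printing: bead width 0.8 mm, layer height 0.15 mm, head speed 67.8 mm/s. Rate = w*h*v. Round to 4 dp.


Rate = 0.8 * 0.15 * 67.8 = 8.136 mm^3/s


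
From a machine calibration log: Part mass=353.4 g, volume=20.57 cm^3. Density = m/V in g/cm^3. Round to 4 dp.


rho = 353.4 / 20.57 = 17.1804 g/cm^3


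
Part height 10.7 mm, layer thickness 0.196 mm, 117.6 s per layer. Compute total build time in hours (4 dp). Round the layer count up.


Layers = ceil(10.7/0.196) = 55
t = 55 * 117.6 / 3600 = 1.7967 hrs


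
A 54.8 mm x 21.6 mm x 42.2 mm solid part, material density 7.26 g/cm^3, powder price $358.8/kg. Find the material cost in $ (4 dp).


V = 54.8 * 21.6 * 42.2 = 49951.296 mm^3 = 49.951296 cm^3
Mass = 49.951296 * 7.26 / 1000 = 0.36264641 kg
Cost = 0.36264641 * 358.8 = 130.1175 $


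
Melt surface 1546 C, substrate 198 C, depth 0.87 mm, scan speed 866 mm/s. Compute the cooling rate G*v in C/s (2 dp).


G = (1546-198)/0.87 = 1549.42528736 C/mm
CR = 1549.42528736 * 866 = 1341802.3 C/s


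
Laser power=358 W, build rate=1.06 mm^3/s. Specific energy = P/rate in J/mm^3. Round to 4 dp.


SE = 358 / 1.06 = 337.7358 J/mm^3


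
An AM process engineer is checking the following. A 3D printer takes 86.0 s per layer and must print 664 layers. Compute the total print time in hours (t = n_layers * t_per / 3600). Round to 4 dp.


t = 664 * 86.0 / 3600 = 15.8622 hrs


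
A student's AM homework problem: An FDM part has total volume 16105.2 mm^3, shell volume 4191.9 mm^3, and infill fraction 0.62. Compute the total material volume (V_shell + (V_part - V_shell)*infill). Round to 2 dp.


V_infill = (16105.2 - 4191.9) * 0.62 = 7386.25
V_total = 4191.9 + 7386.25 = 11578.15 mm^3


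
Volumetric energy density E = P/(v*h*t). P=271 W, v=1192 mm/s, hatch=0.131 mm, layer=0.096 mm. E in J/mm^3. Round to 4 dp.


E = 271 / (1192*0.131*0.096) = 18.078 J/mm^3


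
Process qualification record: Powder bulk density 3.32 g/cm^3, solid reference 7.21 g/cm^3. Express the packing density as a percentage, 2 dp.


Packing = (3.32/7.21)*100 = 46.05 %


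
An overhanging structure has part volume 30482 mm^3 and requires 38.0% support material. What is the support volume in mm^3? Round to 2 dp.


V_support = 30482 * 0.38 = 11583.16 mm^3


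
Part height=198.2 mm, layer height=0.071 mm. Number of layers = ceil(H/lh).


Layers = ceil(198.2/0.071) = 2792


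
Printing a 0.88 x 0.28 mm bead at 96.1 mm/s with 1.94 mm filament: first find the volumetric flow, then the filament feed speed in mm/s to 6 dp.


Q = 0.88 * 0.28 * 96.1 = 23.67904 mm^3/s
A_fil = pi*(1.94/2)^2 = 2.95592453 mm^2
v_feed = 23.67904 / 2.95592453 = 8.010705 mm/s


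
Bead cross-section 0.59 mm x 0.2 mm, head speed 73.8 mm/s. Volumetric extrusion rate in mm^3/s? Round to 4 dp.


Rate = 0.59 * 0.2 * 73.8 = 8.7084 mm^3/s


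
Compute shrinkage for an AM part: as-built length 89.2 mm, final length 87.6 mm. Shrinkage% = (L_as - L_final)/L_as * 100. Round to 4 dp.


Shrinkage = ((89.2-87.6)/89.2)*100 = 1.7937 %


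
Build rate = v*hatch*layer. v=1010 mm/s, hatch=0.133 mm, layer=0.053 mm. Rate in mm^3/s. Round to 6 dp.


Rate = 1010 * 0.133 * 0.053 = 7.11949 mm^3/s


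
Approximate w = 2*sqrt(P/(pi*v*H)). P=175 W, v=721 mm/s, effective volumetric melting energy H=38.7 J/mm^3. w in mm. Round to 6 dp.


w = 2*sqrt(175/(pi*721*38.7)) = 0.089362 mm


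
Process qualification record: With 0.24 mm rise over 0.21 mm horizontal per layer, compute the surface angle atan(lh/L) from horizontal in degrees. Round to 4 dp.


angle = atan(0.24/0.21) = 48.8141 degrees


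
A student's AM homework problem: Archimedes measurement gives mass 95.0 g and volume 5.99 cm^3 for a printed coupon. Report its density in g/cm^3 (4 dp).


rho = 95.0 / 5.99 = 15.8598 g/cm^3


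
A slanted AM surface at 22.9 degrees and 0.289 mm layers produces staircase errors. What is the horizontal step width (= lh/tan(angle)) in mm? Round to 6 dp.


step = 0.289 / tan(22.9) = 0.684159 mm


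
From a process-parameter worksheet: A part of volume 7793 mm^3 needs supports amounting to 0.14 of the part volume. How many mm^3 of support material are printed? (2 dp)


V_support = 7793 * 0.14 = 1091.02 mm^3


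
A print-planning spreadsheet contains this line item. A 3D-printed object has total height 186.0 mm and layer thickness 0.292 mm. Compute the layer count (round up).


Layers = ceil(186.0/0.292) = 637


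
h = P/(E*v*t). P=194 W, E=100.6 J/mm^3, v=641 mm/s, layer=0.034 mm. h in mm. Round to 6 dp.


h = 194 / (100.6*641*0.034) = 0.088484 mm


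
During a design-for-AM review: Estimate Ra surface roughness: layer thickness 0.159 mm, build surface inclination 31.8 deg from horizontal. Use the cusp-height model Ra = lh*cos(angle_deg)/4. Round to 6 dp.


Ra = 0.159 * cos(31.8) / 4 = 0.033783 mm


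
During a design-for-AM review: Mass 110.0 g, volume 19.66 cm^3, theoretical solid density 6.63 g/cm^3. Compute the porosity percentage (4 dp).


rho_part = 110.0 / 19.66 = 5.59511699 g/cm^3
Porosity = (1 - 5.59511699/6.63)*100 = 15.6091 %


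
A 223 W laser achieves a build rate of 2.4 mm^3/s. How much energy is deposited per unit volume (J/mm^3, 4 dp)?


SE = 223 / 2.4 = 92.9167 J/mm^3


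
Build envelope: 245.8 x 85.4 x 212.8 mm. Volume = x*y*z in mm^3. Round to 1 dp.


V = 245.8 * 85.4 * 212.8 = 4466952.9 mm^3


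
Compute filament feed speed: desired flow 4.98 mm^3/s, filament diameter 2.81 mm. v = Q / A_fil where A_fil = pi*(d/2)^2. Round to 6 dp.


A = pi*(2.81/2)^2 = 6.201582
v = 4.98 / 6.201582 = 0.803021 mm/s


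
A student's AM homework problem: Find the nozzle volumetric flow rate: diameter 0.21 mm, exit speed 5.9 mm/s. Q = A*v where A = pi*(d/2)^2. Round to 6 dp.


A = pi*(0.21/2)^2 = 0.03463606 mm^2
Q = 0.03463606 * 5.9 = 0.204353 mm^3/s


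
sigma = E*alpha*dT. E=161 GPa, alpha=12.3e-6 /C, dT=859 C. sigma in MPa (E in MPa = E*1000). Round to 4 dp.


sigma = 161*1000 * 12.3e-6 * 859 = 1701.0777 MPa


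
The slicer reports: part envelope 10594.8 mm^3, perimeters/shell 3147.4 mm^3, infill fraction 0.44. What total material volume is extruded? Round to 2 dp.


V_infill = (10594.8 - 3147.4) * 0.44 = 3276.86
V_total = 3147.4 + 3276.86 = 6424.26 mm^3


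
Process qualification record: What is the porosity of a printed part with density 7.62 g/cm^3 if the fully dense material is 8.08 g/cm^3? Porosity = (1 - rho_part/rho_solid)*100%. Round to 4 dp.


Porosity = (1-7.62/8.08)*100 = 5.6931 %


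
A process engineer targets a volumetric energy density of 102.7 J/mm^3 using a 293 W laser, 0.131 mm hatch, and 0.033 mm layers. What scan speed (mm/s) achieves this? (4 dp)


v = 293 / (102.7*0.131*0.033) = 659.9514 mm/s


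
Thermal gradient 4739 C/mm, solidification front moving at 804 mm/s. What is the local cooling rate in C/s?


CR = 4739 * 804 = 3810156 C/s


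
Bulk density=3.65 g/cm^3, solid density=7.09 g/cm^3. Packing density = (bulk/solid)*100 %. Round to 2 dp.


Packing = (3.65/7.09)*100 = 51.48 %


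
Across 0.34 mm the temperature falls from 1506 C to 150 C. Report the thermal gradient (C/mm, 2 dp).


G = (1506-150)/0.34 = 3988.24 C/mm


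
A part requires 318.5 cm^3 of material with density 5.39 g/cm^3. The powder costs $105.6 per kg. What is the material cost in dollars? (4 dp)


Mass = 318.5*5.39/1000 = 1.716715 kg
Cost = 1.716715 * 105.6 = 181.2851 $


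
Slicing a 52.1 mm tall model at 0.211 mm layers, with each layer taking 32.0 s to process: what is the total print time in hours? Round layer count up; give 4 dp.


Layers = ceil(52.1/0.211) = 247
t = 247 * 32.0 / 3600 = 2.1956 hrs


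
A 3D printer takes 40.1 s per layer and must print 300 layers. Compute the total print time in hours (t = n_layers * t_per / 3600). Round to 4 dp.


t = 300 * 40.1 / 3600 = 3.3417 hrs


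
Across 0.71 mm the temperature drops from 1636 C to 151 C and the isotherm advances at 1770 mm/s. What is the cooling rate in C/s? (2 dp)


G = (1636-151)/0.71 = 2091.54929577 C/mm
CR = 2091.54929577 * 1770 = 3702042.25 C/s


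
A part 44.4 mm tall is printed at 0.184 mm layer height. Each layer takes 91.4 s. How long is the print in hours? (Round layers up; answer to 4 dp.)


Layers = ceil(44.4/0.184) = 242
t = 242 * 91.4 / 3600 = 6.1441 hrs


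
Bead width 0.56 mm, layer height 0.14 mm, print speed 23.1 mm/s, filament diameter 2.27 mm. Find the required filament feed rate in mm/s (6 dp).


Q = 0.56 * 0.14 * 23.1 = 1.81104 mm^3/s
A_fil = pi*(2.27/2)^2 = 4.0470782 mm^2
v_feed = 1.81104 / 4.0470782 = 0.447493 mm/s


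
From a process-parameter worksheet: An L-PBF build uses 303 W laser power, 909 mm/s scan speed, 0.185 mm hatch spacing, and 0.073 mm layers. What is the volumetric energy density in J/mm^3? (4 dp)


E = 303 / (909*0.185*0.073) = 24.6822 J/mm^3


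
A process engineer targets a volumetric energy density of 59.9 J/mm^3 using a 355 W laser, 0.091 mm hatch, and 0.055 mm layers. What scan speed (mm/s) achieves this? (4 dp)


v = 355 / (59.9*0.091*0.055) = 1184.1247 mm/s


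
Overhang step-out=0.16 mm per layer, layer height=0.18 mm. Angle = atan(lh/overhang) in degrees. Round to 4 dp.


angle = atan(0.18/0.16) = 48.3665 degrees


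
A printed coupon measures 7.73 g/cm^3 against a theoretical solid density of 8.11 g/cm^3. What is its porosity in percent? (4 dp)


Porosity = (1-7.73/8.11)*100 = 4.6856 %


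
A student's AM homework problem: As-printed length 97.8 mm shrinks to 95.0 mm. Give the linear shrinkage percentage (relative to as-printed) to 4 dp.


Shrinkage = ((97.8-95.0)/97.8)*100 = 2.863 %


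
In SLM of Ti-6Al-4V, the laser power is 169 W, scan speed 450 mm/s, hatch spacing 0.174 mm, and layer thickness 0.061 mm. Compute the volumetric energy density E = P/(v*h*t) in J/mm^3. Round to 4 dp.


E = 169 / (450*0.174*0.061) = 35.383 J/mm^3


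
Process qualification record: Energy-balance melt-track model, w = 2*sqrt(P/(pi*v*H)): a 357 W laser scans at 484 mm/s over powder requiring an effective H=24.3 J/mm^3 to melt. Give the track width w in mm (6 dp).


w = 2*sqrt(357/(pi*484*24.3)) = 0.196591 mm


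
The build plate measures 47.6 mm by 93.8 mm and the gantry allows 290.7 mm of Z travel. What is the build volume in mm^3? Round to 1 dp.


V = 47.6 * 93.8 * 290.7 = 1297940.6 mm^3


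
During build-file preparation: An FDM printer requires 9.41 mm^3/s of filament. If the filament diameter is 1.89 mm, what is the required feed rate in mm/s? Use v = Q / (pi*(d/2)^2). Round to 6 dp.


A = pi*(1.89/2)^2 = 2.805521
v = 9.41 / 2.805521 = 3.354101 mm/s


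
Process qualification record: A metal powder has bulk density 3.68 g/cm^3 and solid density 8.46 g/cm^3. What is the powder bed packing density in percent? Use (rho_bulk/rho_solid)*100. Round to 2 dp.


Packing = (3.68/8.46)*100 = 43.5 %


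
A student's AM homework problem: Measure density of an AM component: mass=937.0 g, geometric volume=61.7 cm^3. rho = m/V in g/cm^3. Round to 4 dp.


rho = 937.0 / 61.7 = 15.1864 g/cm^3


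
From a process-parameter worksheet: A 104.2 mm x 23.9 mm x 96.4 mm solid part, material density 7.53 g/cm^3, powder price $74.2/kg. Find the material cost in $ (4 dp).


V = 104.2 * 23.9 * 96.4 = 240072.632 mm^3 = 240.072632 cm^3
Mass = 240.072632 * 7.53 / 1000 = 1.80774692 kg
Cost = 1.80774692 * 74.2 = 134.1348 $


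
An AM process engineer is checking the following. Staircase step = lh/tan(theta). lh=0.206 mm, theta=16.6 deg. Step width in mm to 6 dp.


step = 0.206 / tan(16.6) = 0.691013 mm


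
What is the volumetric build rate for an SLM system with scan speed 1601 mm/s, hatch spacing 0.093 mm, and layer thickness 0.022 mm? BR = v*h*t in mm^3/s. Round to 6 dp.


Rate = 1601 * 0.093 * 0.022 = 3.275646 mm^3/s


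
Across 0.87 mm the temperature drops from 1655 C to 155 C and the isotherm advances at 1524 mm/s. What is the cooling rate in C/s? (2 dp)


G = (1655-155)/0.87 = 1724.13793103 C/mm
CR = 1724.13793103 * 1524 = 2627586.21 C/s


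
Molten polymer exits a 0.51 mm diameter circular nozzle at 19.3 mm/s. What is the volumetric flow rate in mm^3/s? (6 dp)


A = pi*(0.51/2)^2 = 0.20428206 mm^2
Q = 0.20428206 * 19.3 = 3.942644 mm^3/s


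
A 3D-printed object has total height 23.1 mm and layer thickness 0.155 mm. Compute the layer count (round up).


Layers = ceil(23.1/0.155) = 150


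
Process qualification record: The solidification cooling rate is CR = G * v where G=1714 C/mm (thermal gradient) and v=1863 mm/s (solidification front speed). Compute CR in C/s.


CR = 1714 * 1863 = 3193182 C/s


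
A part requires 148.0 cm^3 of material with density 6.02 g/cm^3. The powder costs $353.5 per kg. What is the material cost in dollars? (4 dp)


Mass = 148.0*6.02/1000 = 0.89096 kg
Cost = 0.89096 * 353.5 = 314.9544 $


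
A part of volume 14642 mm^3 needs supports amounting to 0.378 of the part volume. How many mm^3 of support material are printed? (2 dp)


V_support = 14642 * 0.378 = 5534.68 mm^3


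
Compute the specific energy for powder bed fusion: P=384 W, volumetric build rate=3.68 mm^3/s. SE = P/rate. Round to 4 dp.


SE = 384 / 3.68 = 104.3478 J/mm^3


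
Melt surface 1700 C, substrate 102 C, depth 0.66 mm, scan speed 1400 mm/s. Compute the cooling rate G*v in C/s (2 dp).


G = (1700-102)/0.66 = 2421.21212121 C/mm
CR = 2421.21212121 * 1400 = 3389696.97 C/s


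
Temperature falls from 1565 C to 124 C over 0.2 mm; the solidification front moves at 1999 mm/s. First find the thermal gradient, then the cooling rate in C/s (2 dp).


G = (1565-124)/0.2 = 7205.0 C/mm
CR = 7205.0 * 1999 = 14402795.0 C/s


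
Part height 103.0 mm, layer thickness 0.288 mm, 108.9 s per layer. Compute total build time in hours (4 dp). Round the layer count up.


Layers = ceil(103.0/0.288) = 358
t = 358 * 108.9 / 3600 = 10.8295 hrs


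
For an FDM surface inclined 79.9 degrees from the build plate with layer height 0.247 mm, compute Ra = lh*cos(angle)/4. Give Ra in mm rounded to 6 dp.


Ra = 0.247 * cos(79.9) / 4 = 0.010829 mm


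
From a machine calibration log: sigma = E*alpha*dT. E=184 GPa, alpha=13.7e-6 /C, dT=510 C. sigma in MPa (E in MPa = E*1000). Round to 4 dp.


sigma = 184*1000 * 13.7e-6 * 510 = 1285.608 MPa


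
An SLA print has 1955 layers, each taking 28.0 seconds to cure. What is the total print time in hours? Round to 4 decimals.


t = 1955 * 28.0 / 3600 = 15.2056 hrs


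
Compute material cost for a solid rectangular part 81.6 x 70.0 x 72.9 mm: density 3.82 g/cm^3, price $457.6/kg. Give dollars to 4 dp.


V = 81.6 * 70.0 * 72.9 = 416404.8 mm^3 = 416.4048 cm^3
Mass = 416.4048 * 3.82 / 1000 = 1.59066634 kg
Cost = 1.59066634 * 457.6 = 727.8889 $


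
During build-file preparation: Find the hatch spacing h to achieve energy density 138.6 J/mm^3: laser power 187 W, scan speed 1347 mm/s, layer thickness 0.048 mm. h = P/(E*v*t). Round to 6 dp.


h = 187 / (138.6*1347*0.048) = 0.020867 mm


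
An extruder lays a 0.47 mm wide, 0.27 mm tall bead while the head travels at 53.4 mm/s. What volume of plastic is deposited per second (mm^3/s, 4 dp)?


Rate = 0.47 * 0.27 * 53.4 = 6.7765 mm^3/s


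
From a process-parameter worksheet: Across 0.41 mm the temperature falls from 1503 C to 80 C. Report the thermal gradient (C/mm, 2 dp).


G = (1503-80)/0.41 = 3470.73 C/mm


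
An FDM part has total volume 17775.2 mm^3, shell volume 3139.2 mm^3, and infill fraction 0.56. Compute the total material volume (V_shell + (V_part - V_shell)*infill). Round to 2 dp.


V_infill = (17775.2 - 3139.2) * 0.56 = 8196.16
V_total = 3139.2 + 8196.16 = 11335.36 mm^3


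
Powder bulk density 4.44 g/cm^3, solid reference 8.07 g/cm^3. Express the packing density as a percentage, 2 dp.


Packing = (4.44/8.07)*100 = 55.02 %


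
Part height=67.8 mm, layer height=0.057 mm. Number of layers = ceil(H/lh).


Layers = ceil(67.8/0.057) = 1190


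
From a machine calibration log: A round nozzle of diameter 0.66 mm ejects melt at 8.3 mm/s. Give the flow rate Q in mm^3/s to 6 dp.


A = pi*(0.66/2)^2 = 0.34211944 mm^2
Q = 0.34211944 * 8.3 = 2.839591 mm^3/s


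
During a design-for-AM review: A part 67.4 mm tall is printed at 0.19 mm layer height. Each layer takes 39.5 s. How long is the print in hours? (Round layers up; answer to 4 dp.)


Layers = ceil(67.4/0.19) = 355
t = 355 * 39.5 / 3600 = 3.8951 hrs


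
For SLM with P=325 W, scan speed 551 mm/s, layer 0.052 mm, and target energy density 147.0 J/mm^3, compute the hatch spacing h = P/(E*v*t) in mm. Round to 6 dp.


h = 325 / (147.0*551*0.052) = 0.077163 mm


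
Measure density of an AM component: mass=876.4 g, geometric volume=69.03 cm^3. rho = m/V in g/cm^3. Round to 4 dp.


rho = 876.4 / 69.03 = 12.6959 g/cm^3


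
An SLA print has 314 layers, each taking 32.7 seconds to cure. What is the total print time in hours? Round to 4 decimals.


t = 314 * 32.7 / 3600 = 2.8522 hrs


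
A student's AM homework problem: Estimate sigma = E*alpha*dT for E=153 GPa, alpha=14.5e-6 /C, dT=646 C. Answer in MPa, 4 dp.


sigma = 153*1000 * 14.5e-6 * 646 = 1433.151 MPa


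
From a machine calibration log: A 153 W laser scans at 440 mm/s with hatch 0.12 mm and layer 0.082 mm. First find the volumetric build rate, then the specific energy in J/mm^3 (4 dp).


Build rate = 440 * 0.12 * 0.082 = 4.3296 mm^3/s
SE = 153 / 4.3296 = 35.3381 J/mm^3


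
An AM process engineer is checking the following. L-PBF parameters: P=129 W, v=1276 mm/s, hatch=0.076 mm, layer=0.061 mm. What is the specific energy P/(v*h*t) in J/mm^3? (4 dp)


Build rate = 1276 * 0.076 * 0.061 = 5.915536 mm^3/s
SE = 129 / 5.915536 = 21.807 J/mm^3


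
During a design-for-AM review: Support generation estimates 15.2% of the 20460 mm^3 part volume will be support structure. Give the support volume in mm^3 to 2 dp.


V_support = 20460 * 0.152 = 3109.92 mm^3


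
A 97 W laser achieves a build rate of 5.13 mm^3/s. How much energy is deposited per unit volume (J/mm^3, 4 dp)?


SE = 97 / 5.13 = 18.9084 J/mm^3


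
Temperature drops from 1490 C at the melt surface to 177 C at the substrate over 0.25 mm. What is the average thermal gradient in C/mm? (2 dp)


G = (1490-177)/0.25 = 5252.0 C/mm


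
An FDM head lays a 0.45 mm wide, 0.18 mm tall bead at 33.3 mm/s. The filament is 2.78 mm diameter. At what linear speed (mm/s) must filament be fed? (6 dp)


Q = 0.45 * 0.18 * 33.3 = 2.6973 mm^3/s
A_fil = pi*(2.78/2)^2 = 6.06987117 mm^2
v_feed = 2.6973 / 6.06987117 = 0.444375 mm/s


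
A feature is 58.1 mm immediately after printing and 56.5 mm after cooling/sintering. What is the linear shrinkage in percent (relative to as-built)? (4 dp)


Shrinkage = ((58.1-56.5)/58.1)*100 = 2.7539 %


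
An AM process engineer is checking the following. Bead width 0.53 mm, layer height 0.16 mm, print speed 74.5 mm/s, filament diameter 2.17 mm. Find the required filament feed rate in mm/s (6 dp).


Q = 0.53 * 0.16 * 74.5 = 6.3176 mm^3/s
A_fil = pi*(2.17/2)^2 = 3.69836141 mm^2
v_feed = 6.3176 / 3.69836141 = 1.708216 mm/s


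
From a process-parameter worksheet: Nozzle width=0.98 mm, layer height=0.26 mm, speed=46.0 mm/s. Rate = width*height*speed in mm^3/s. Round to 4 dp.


Rate = 0.98 * 0.26 * 46.0 = 11.7208 mm^3/s


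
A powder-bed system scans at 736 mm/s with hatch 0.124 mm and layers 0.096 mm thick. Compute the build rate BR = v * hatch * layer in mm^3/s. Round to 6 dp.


Rate = 736 * 0.124 * 0.096 = 8.761344 mm^3/s


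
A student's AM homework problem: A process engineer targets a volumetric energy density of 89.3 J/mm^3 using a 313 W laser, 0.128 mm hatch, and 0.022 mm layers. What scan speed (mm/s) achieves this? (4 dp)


v = 313 / (89.3*0.128*0.022) = 1244.6872 mm/s


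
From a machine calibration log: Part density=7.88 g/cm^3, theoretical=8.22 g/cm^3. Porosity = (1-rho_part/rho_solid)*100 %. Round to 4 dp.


Porosity = (1-7.88/8.22)*100 = 4.1363 %


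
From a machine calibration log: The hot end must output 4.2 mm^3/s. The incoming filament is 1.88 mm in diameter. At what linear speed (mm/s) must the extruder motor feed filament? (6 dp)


A = pi*(1.88/2)^2 = 2.775911
v = 4.2 / 2.775911 = 1.513017 mm/s


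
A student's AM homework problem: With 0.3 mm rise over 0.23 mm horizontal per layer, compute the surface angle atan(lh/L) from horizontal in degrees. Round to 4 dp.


angle = atan(0.3/0.23) = 52.5238 degrees


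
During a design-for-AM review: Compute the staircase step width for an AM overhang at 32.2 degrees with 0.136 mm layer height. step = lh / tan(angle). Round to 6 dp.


step = 0.136 / tan(32.2) = 0.215964 mm


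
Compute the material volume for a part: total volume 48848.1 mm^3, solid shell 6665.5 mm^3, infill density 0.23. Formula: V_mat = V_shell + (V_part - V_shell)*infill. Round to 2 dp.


V_infill = (48848.1 - 6665.5) * 0.23 = 9702.0
V_total = 6665.5 + 9702.0 = 16367.5 mm^3


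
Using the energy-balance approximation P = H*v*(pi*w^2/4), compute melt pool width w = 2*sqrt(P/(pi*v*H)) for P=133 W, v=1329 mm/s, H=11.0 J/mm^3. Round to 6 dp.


w = 2*sqrt(133/(pi*1329*11.0)) = 0.107627 mm


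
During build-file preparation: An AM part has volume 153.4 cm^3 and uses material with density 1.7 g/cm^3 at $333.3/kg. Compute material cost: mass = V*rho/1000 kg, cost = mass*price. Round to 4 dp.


Mass = 153.4*1.7/1000 = 0.26078 kg
Cost = 0.26078 * 333.3 = 86.918 $


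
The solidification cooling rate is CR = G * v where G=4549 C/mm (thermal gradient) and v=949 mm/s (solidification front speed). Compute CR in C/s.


CR = 4549 * 949 = 4317001 C/s


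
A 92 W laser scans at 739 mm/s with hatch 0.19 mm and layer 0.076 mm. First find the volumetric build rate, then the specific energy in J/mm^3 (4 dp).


Build rate = 739 * 0.19 * 0.076 = 10.67116 mm^3/s
SE = 92 / 10.67116 = 8.6214 J/mm^3


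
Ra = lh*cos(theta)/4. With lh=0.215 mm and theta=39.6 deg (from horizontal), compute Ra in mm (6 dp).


Ra = 0.215 * cos(39.6) / 4 = 0.041415 mm


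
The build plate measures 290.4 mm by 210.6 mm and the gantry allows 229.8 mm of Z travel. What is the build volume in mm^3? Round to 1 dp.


V = 290.4 * 210.6 * 229.8 = 14054163.6 mm^3


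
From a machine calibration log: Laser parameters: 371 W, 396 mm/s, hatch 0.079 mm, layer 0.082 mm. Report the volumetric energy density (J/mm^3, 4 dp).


E = 371 / (396*0.079*0.082) = 144.6231 J/mm^3


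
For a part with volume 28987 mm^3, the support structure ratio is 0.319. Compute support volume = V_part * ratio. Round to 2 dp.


V_support = 28987 * 0.319 = 9246.85 mm^3


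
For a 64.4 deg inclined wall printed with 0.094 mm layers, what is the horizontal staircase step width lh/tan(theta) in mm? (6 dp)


step = 0.094 / tan(64.4) = 0.045037 mm


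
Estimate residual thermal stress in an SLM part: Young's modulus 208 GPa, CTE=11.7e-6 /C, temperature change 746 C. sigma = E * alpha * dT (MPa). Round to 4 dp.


sigma = 208*1000 * 11.7e-6 * 746 = 1815.4656 MPa


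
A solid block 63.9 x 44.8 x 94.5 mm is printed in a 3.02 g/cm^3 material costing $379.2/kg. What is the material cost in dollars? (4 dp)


V = 63.9 * 44.8 * 94.5 = 270527.04 mm^3 = 270.52704 cm^3
Mass = 270.52704 * 3.02 / 1000 = 0.81699166 kg
Cost = 0.81699166 * 379.2 = 309.8032 $


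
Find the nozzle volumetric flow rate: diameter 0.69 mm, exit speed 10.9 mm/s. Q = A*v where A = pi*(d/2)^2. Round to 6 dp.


A = pi*(0.69/2)^2 = 0.37392807 mm^2
Q = 0.37392807 * 10.9 = 4.075816 mm^3/s


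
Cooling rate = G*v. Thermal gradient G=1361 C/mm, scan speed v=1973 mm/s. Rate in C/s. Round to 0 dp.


CR = 1361 * 1973 = 2685253 C/s


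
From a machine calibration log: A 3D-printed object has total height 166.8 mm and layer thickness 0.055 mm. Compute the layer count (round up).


Layers = ceil(166.8/0.055) = 3033


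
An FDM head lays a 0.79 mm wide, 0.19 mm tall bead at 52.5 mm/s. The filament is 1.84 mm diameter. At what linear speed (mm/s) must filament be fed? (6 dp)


Q = 0.79 * 0.19 * 52.5 = 7.88025 mm^3/s
A_fil = pi*(1.84/2)^2 = 2.65904402 mm^2
v_feed = 7.88025 / 2.65904402 = 2.963565 mm/s


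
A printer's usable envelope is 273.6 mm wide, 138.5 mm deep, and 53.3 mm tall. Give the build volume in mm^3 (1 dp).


V = 273.6 * 138.5 * 53.3 = 2019728.9 mm^3


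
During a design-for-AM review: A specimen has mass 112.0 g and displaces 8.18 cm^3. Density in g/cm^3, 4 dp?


rho = 112.0 / 8.18 = 13.6919 g/cm^3


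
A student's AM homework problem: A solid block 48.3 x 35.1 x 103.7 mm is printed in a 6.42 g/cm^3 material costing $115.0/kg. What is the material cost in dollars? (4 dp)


V = 48.3 * 35.1 * 103.7 = 175805.721 mm^3 = 175.805721 cm^3
Mass = 175.805721 * 6.42 / 1000 = 1.12867273 kg
Cost = 1.12867273 * 115.0 = 129.7974 $


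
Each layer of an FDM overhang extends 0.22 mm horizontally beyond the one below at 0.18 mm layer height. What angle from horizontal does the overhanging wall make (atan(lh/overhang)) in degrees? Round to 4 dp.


angle = atan(0.18/0.22) = 39.2894 degrees


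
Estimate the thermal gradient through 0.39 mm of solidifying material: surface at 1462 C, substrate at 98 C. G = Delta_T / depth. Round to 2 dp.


G = (1462-98)/0.39 = 3497.44 C/mm


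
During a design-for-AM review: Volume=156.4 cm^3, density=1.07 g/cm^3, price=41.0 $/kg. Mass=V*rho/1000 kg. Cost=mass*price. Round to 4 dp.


Mass = 156.4*1.07/1000 = 0.167348 kg
Cost = 0.167348 * 41.0 = 6.8613 $


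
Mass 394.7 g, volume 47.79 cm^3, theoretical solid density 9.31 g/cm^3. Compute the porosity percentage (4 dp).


rho_part = 394.7 / 47.79 = 8.25905001 g/cm^3
Porosity = (1 - 8.25905001/9.31)*100 = 11.2884 %


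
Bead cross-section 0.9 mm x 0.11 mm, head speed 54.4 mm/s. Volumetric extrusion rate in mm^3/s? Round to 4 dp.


Rate = 0.9 * 0.11 * 54.4 = 5.3856 mm^3/s


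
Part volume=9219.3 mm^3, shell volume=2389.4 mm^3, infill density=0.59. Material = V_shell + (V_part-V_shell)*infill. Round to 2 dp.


V_infill = (9219.3 - 2389.4) * 0.59 = 4029.64
V_total = 2389.4 + 4029.64 = 6419.04 mm^3


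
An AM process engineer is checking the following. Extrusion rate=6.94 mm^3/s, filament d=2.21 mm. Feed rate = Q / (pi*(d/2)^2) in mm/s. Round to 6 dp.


A = pi*(2.21/2)^2 = 3.835963
v = 6.94 / 3.835963 = 1.809194 mm/s


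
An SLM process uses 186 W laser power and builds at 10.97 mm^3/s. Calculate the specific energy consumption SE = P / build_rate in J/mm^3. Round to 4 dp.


SE = 186 / 10.97 = 16.9553 J/mm^3


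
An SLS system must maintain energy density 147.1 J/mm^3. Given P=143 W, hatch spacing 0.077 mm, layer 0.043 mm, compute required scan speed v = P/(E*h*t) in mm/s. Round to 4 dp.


v = 143 / (147.1*0.077*0.043) = 293.6055 mm/s


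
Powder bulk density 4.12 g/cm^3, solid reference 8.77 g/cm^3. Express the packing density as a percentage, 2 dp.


Packing = (4.12/8.77)*100 = 46.98 %


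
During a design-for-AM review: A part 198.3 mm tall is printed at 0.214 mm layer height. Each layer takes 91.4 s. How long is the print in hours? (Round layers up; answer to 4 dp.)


Layers = ceil(198.3/0.214) = 927
t = 927 * 91.4 / 3600 = 23.5355 hrs


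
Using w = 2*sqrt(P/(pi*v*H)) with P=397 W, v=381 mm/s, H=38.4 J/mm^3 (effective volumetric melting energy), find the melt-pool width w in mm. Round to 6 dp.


w = 2*sqrt(397/(pi*381*38.4)) = 0.185876 mm


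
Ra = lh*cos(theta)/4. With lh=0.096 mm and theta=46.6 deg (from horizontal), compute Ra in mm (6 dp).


Ra = 0.096 * cos(46.6) / 4 = 0.01649 mm


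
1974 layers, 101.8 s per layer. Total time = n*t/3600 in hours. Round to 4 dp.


t = 1974 * 101.8 / 3600 = 55.8203 hrs


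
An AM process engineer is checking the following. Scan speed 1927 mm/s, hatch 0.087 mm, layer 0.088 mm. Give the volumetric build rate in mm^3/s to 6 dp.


Rate = 1927 * 0.087 * 0.088 = 14.753112 mm^3/s


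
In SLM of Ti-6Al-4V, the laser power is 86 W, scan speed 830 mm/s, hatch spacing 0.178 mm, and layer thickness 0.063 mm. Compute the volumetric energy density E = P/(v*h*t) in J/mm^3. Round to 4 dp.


E = 86 / (830*0.178*0.063) = 9.2397 J/mm^3


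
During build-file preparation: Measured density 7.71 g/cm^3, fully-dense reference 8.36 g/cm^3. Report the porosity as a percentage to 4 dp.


Porosity = (1-7.71/8.36)*100 = 7.7751 %


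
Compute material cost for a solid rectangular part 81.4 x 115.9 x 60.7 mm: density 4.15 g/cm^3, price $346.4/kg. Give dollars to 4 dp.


V = 81.4 * 115.9 * 60.7 = 572659.582 mm^3 = 572.659582 cm^3
Mass = 572.659582 * 4.15 / 1000 = 2.37653727 kg
Cost = 2.37653727 * 346.4 = 823.2325 $


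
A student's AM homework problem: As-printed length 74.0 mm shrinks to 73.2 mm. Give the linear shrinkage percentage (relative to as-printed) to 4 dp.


Shrinkage = ((74.0-73.2)/74.0)*100 = 1.0811 %


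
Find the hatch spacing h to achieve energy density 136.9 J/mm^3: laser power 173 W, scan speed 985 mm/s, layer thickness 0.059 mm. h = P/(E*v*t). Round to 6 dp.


h = 173 / (136.9*985*0.059) = 0.021745 mm


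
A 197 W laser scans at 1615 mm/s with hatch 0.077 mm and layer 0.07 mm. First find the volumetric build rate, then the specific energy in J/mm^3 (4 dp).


Build rate = 1615 * 0.077 * 0.07 = 8.70485 mm^3/s
SE = 197 / 8.70485 = 22.6311 J/mm^3


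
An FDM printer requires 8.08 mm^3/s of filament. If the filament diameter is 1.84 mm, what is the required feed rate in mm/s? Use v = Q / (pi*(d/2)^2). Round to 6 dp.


A = pi*(1.84/2)^2 = 2.659044
v = 8.08 / 2.659044 = 3.038686 mm/s


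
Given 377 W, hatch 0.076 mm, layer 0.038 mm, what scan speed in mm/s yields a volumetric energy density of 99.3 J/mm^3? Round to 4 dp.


v = 377 / (99.3*0.076*0.038) = 1314.6039 mm/s


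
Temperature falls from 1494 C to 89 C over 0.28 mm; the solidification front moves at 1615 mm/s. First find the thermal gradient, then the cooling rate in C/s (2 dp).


G = (1494-89)/0.28 = 5017.85714286 C/mm
CR = 5017.85714286 * 1615 = 8103839.29 C/s


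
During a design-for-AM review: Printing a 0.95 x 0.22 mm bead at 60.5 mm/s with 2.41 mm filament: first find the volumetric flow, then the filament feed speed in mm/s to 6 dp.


Q = 0.95 * 0.22 * 60.5 = 12.6445 mm^3/s
A_fil = pi*(2.41/2)^2 = 4.56167107 mm^2
v_feed = 12.6445 / 4.56167107 = 2.771901 mm/s


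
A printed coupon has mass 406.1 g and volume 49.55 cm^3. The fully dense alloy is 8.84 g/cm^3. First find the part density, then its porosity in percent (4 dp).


rho_part = 406.1 / 49.55 = 8.19576186 g/cm^3
Porosity = (1 - 8.19576186/8.84)*100 = 7.2878 %


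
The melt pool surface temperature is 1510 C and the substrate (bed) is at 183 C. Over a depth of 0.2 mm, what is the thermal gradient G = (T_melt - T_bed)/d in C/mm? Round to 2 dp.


G = (1510-183)/0.2 = 6635.0 C/mm


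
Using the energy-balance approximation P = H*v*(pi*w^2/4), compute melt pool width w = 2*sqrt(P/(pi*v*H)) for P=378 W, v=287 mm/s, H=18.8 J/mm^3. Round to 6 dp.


w = 2*sqrt(378/(pi*287*18.8)) = 0.298663 mm


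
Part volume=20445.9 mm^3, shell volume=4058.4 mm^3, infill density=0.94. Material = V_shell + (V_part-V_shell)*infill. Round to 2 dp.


V_infill = (20445.9 - 4058.4) * 0.94 = 15404.25
V_total = 4058.4 + 15404.25 = 19462.65 mm^3


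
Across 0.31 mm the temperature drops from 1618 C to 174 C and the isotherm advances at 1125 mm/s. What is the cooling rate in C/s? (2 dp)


G = (1618-174)/0.31 = 4658.06451613 C/mm
CR = 4658.06451613 * 1125 = 5240322.58 C/s


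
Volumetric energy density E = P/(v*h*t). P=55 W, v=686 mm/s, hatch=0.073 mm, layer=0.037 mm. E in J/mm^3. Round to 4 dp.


E = 55 / (686*0.073*0.037) = 29.6834 J/mm^3


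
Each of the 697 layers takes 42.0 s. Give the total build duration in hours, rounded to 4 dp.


t = 697 * 42.0 / 3600 = 8.1317 hrs


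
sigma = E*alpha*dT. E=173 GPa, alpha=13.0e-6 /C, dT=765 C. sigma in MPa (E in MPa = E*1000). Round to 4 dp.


sigma = 173*1000 * 13.0e-6 * 765 = 1720.485 MPa


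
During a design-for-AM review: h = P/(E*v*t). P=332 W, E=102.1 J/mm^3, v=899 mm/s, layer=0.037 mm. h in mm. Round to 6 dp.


h = 332 / (102.1*899*0.037) = 0.097758 mm


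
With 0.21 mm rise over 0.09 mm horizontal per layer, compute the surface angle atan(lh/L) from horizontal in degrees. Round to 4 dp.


angle = atan(0.21/0.09) = 66.8014 degrees


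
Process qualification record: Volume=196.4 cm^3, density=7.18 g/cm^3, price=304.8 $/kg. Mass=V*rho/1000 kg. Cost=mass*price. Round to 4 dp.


Mass = 196.4*7.18/1000 = 1.410152 kg
Cost = 1.410152 * 304.8 = 429.8143 $


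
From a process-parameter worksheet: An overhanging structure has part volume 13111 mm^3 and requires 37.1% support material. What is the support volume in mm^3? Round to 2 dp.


V_support = 13111 * 0.371 = 4864.18 mm^3
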